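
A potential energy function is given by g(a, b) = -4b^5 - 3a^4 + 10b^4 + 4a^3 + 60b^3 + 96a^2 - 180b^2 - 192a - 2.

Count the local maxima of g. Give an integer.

g separates as a function of a plus a function of b, so ∇g=0 decouples.
∂g/∂a = -12(a - 4)(a - 1)(a + 4) = 0 at a ∈ {-4, 1, 4}; ∂g/∂b = -20b(b - 3)(b - 2)(b + 3) = 0 at b ∈ {-3, 0, 2, 3}.
The Hessian is diagonal: diag(g_aa, g_bb). Second derivatives: g_aa(-4)=-480, g_aa(1)=180, g_aa(4)=-288; g_bb(-3)=1800, g_bb(0)=-360, g_bb(2)=200, g_bb(3)=-360.
Local maxima occur where both diagonal entries negative: (-4, 0), (-4, 3), (4, 0), (4, 3). Count: 4.

4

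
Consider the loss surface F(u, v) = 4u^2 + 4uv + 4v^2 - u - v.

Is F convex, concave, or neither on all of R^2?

F is quadratic, so its Hessian is the constant matrix H = [[8, 4], [4, 8]].
det(H) = 48, tr(H) = 16.
det(H) > 0 and tr(H) > 0, so H is positive definite everywhere: convex.

convex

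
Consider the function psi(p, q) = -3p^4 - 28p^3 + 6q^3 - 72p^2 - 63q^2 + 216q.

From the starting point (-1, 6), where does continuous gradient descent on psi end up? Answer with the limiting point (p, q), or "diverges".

(-3, 4)

psi is separable, so gradient descent decouples: p follows -∂psi/∂p, q follows -∂psi/∂q.
∂psi/∂p = -12p(p + 3)(p + 4); at p=-1 this is 72, so p decreases.
∂psi/∂q = 18(q - 4)(q - 3); at q=6 this is 108, so q decreases.
p converges to its nearest critical value -3 (a local min of the p-part); q converges to 4. The iterate converges to (-3, 4).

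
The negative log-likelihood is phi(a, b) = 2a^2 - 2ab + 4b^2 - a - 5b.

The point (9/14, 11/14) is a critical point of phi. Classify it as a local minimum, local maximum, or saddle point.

local minimum

The Hessian of phi is constant: H = [[4, -2], [-2, 8]].
det(H) = 4·8 − (-2)² = 28.
det(H) > 0 and tr(H) = 12 > 0, so H is positive definite and the point is a local minimum.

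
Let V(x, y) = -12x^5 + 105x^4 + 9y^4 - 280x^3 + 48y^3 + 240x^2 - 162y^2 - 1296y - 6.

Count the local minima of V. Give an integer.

V separates as a function of x plus a function of y, so ∇V=0 decouples.
∂V/∂x = -60x(x - 4)(x - 2)(x - 1) = 0 at x ∈ {0, 1, 2, 4}; ∂V/∂y = 36(y - 3)(y + 3)(y + 4) = 0 at y ∈ {-4, -3, 3}.
The Hessian is diagonal: diag(V_xx, V_yy). Second derivatives: V_xx(0)=480, V_xx(1)=-180, V_xx(2)=240, V_xx(4)=-1440; V_yy(-4)=252, V_yy(-3)=-216, V_yy(3)=1512.
Local minima occur where both diagonal entries positive: (0, -4), (0, 3), (2, -4), (2, 3). Count: 4.

4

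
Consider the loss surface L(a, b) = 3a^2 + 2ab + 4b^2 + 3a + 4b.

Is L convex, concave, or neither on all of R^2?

convex

L is quadratic, so its Hessian is the constant matrix H = [[6, 2], [2, 8]].
det(H) = 44, tr(H) = 14.
det(H) > 0 and tr(H) > 0, so H is positive definite everywhere: convex.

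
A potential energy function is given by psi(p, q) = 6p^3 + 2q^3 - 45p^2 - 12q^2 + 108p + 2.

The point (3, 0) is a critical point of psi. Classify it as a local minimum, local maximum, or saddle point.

saddle point

The mixed partial ∂²psi/∂p∂q is 0, so the Hessian at any point is diag(psi_pp, psi_qq) = diag(18(2p - 5), 12(q - 2)).
At (3, 0): H = diag(18, -24).
The eigenvalues have opposite signs, so H is indefinite: a saddle point.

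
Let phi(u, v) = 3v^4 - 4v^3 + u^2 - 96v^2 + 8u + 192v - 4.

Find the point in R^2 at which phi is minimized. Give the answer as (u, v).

phi(u,v) separates as P(u) + Q(v) − 4, so its minimum is min P + min Q − 4.
P'(u) = 2u + 8 vanishes at u ∈ {-4}; Q'(v) = 12(v - 4)(v - 1)(v + 4) vanishes at v ∈ {-4, 1, 4}.
Local minima of P (where P''>0): P(-4)=-16. Local minima of Q: Q(-4)=-1280, Q(4)=-256.
So the global minimum of phi is P(-4) + Q(-4) − 4 = -16 − 1280 − 4 = -1300, attained at (-4, -4).

(-4, -4)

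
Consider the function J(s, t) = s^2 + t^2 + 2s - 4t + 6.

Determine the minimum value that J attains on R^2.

1

J(s,t) separates as P(s) + Q(t) + 6, so its minimum is min P + min Q + 6.
P'(s) = 2s + 2 vanishes at s ∈ {-1}; Q'(t) = 2(t - 2) vanishes at t ∈ {2}.
Local minima of P (where P''>0): P(-1)=-1. Local minima of Q: Q(2)=-4.
So the global minimum of J is P(-1) + Q(2) + 6 = -1 − 4 + 6 = 1, attained at (-1, 2).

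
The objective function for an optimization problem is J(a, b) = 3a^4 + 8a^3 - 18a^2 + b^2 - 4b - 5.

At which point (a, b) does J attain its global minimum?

J(a,b) separates as P(a) + Q(b) − 5, so its minimum is min P + min Q − 5.
P'(a) = 12a(a - 1)(a + 3) vanishes at a ∈ {-3, 0, 1}; Q'(b) = 2b - 4 vanishes at b ∈ {2}.
Local minima of P (where P''>0): P(-3)=-135, P(1)=-7. Local minima of Q: Q(2)=-4.
So the global minimum of J is P(-3) + Q(2) − 5 = -135 − 4 − 5 = -144, attained at (-3, 2).

(-3, 2)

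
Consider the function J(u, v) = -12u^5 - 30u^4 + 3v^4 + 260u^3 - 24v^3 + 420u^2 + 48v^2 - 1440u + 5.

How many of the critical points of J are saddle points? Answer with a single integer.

J separates as a function of u plus a function of v, so ∇J=0 decouples.
∂J/∂u = -60(u - 3)(u - 1)(u + 2)(u + 4) = 0 at u ∈ {-4, -2, 1, 3}; ∂J/∂v = 12v(v - 4)(v - 2) = 0 at v ∈ {0, 2, 4}.
The Hessian is diagonal: diag(J_uu, J_vv). Second derivatives: J_uu(-4)=4200, J_uu(-2)=-1800, J_uu(1)=1800, J_uu(3)=-4200; J_vv(0)=96, J_vv(2)=-48, J_vv(4)=96.
Saddle points occur where the two diagonal entries have opposite signs: (-4, 2), (-2, 0), (-2, 4), (1, 2), (3, 0), (3, 4). Count: 6.

6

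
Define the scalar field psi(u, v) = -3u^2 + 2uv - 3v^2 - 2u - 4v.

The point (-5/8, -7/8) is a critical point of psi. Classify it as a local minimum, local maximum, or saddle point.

The Hessian of psi is constant: H = [[-6, 2], [2, -6]].
det(H) = (-6)·(-6) − 2² = 32.
det(H) > 0 and tr(H) = -12 < 0, so H is negative definite and the point is a local maximum.

local maximum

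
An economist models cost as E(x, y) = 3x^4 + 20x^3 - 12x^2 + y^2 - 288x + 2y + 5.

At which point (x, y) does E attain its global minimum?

(2, -1)

E(x,y) separates as P(x) + Q(y) + 5, so its minimum is min P + min Q + 5.
P'(x) = 12(x - 2)(x + 3)(x + 4) vanishes at x ∈ {-4, -3, 2}; Q'(y) = 2y + 2 vanishes at y ∈ {-1}.
Local minima of P (where P''>0): P(-4)=448, P(2)=-416. Local minima of Q: Q(-1)=-1.
So the global minimum of E is P(2) + Q(-1) + 5 = -416 − 1 + 5 = -412, attained at (2, -1).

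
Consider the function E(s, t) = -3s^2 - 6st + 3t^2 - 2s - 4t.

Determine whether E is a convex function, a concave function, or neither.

E is quadratic, so its Hessian is the constant matrix H = [[-6, -6], [-6, 6]].
det(H) = -72, tr(H) = 0.
det(H) < 0, so H is indefinite: neither convex nor concave.

neither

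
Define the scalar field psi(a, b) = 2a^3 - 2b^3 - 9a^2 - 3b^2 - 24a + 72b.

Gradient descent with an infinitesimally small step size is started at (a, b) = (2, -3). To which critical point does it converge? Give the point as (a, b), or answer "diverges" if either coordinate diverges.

psi is separable, so gradient descent decouples: a follows -∂psi/∂a, b follows -∂psi/∂b.
∂psi/∂a = 6(a - 4)(a + 1); at a=2 this is -36, so a increases.
∂psi/∂b = -6(b - 3)(b + 4); at b=-3 this is 36, so b decreases.
a converges to its nearest critical value 4 (a local min of the a-part); b converges to -4. The iterate converges to (4, -4).

(4, -4)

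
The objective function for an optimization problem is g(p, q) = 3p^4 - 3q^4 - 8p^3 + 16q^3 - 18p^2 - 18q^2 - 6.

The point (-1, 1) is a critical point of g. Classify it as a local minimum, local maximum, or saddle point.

The mixed partial ∂²g/∂p∂q is 0, so the Hessian at any point is diag(g_pp, g_qq) = diag(12(3p^2 - 4p - 3), 12(-3q^2 + 8q - 3)).
At (-1, 1): H = diag(48, 24).
Both eigenvalues are positive, so H is positive definite: a local minimum.

local minimum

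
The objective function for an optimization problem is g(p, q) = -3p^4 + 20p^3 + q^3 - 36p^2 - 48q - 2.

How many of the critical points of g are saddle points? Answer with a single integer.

3

g separates as a function of p plus a function of q, so ∇g=0 decouples.
∂g/∂p = -12p(p - 3)(p - 2) = 0 at p ∈ {0, 2, 3}; ∂g/∂q = 3(q - 4)(q + 4) = 0 at q ∈ {-4, 4}.
The Hessian is diagonal: diag(g_pp, g_qq). Second derivatives: g_pp(0)=-72, g_pp(2)=24, g_pp(3)=-36; g_qq(-4)=-24, g_qq(4)=24.
Saddle points occur where the two diagonal entries have opposite signs: (0, 4), (2, -4), (3, 4). Count: 3.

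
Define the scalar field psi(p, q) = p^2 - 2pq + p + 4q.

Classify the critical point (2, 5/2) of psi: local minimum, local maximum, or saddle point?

saddle point

The Hessian of psi is constant: H = [[2, -2], [-2, 0]].
det(H) = 2·0 − (-2)² = -4.
Since det(H) < 0, H is indefinite and the critical point is a saddle point.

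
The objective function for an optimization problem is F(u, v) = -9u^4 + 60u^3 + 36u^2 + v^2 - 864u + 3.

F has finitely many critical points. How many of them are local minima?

F separates as a function of u plus a function of v, so ∇F=0 decouples.
∂F/∂u = -36(u - 4)(u - 3)(u + 2) = 0 at u ∈ {-2, 3, 4}; ∂F/∂v = 2v = 0 at v ∈ {0}.
The Hessian is diagonal: diag(F_uu, F_vv). Second derivatives: F_uu(-2)=-1080, F_uu(3)=180, F_uu(4)=-216; F_vv(0)=2.
Local minima occur where both diagonal entries positive: (3, 0). Count: 1.

1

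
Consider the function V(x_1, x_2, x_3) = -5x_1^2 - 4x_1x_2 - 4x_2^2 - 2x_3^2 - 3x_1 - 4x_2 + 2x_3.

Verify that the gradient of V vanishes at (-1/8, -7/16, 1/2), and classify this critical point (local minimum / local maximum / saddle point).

∇V = (-10x_1 - 4x_2 - 3, -4x_1 - 8x_2 - 4, -4x_3 + 2); substituting (-1/8, -7/16, 1/2) gives ∇V = (0, 0, 0), so (-1/8, -7/16, 1/2) is indeed a critical point.
The Hessian is constant: H = [[-10, -4, 0], [-4, -8, 0], [0, 0, -4]].
Leading principal minors: Δ₁ = -10, Δ₂ = 64, Δ₃ = -256.
The minors alternate sign starting negative (−, +, −), so H is negative definite: a local maximum.

local maximum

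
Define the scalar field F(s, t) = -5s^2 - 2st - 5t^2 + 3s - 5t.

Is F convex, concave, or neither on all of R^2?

concave

F is quadratic, so its Hessian is the constant matrix H = [[-10, -2], [-2, -10]].
det(H) = 96, tr(H) = -20.
det(H) > 0 and tr(H) < 0, so H is negative definite everywhere: concave.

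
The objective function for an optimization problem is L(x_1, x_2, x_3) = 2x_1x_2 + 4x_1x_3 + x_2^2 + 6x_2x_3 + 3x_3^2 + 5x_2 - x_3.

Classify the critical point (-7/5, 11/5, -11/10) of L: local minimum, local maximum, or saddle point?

The Hessian is constant: H = [[0, 2, 4], [2, 2, 6], [4, 6, 6]].
Leading principal minors: Δ₁ = 0, Δ₂ = -4, Δ₃ = 40.
The minors fit neither the all-positive nor the alternating-sign pattern, so H is indefinite: a saddle point.

saddle point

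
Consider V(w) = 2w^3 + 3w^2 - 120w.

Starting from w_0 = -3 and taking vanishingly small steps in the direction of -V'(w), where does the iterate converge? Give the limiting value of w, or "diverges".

4

V'(w) = 6(w - 4)(w + 5), so V'(-3) = -84.
Gradient descent moves in the -V' direction, i.e. w is increasing.
The nearest critical point in that direction is w = 4, where V'' = 54 > 0 (a local minimum). The iterate converges there.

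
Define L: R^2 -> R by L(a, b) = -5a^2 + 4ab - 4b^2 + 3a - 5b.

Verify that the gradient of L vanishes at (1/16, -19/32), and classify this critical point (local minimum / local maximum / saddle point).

local maximum

∇L = (-10a + 4b + 3, 4a - 8b - 5); substituting (1/16, -19/32) gives ∇L = (0, 0), so (1/16, -19/32) is indeed a critical point.
The Hessian of L is constant: H = [[-10, 4], [4, -8]].
det(H) = (-10)·(-8) − 4² = 64.
det(H) > 0 and tr(H) = -18 < 0, so H is negative definite and the point is a local maximum.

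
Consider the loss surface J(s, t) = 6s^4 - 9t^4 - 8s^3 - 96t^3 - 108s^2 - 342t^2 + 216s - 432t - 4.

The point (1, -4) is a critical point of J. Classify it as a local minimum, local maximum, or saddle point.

local maximum

The mixed partial ∂²J/∂s∂t is 0, so the Hessian at any point is diag(J_ss, J_tt) = diag(24(3s^2 - 2s - 9), -36(3t^2 + 16t + 19)).
At (1, -4): H = diag(-192, -108).
Both eigenvalues are negative, so H is negative definite: a local maximum.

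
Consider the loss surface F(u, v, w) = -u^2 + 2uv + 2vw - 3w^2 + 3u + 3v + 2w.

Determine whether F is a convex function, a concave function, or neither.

F is quadratic, so its Hessian is the constant matrix H = [[-2, 2, 0], [2, 0, 2], [0, 2, -6]].
Leading principal minors: -2, -4, 32.
Neither pattern holds ⇒ H is indefinite ⇒ neither convex nor concave.

neither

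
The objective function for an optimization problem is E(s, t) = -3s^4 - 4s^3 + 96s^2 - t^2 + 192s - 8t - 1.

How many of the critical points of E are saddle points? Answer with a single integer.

E separates as a function of s plus a function of t, so ∇E=0 decouples.
∂E/∂s = -12(s - 4)(s + 1)(s + 4) = 0 at s ∈ {-4, -1, 4}; ∂E/∂t = -2(t + 4) = 0 at t ∈ {-4}.
The Hessian is diagonal: diag(E_ss, E_tt). Second derivatives: E_ss(-4)=-288, E_ss(-1)=180, E_ss(4)=-480; E_tt(-4)=-2.
Saddle points occur where the two diagonal entries have opposite signs: (-1, -4). Count: 1.

1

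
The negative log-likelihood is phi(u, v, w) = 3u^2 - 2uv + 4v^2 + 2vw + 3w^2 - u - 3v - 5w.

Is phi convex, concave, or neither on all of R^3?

convex

phi is quadratic, so its Hessian is the constant matrix H = [[6, -2, 0], [-2, 8, 2], [0, 2, 6]].
Leading principal minors: 6, 44, 240.
All positive ⇒ H ≻ 0 ⇒ convex.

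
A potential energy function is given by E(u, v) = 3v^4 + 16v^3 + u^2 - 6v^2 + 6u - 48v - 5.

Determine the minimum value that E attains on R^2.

-174

E(u,v) separates as P(u) + Q(v) − 5, so its minimum is min P + min Q − 5.
P'(u) = 2u + 6 vanishes at u ∈ {-3}; Q'(v) = 12(v - 1)(v + 1)(v + 4) vanishes at v ∈ {-4, -1, 1}.
Local minima of P (where P''>0): P(-3)=-9. Local minima of Q: Q(-4)=-160, Q(1)=-35.
So the global minimum of E is P(-3) + Q(-4) − 5 = -9 − 160 − 5 = -174, attained at (-3, -4).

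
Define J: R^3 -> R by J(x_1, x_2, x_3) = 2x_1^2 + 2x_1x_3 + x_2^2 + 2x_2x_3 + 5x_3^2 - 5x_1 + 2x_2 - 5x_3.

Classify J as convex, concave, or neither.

J is quadratic, so its Hessian is the constant matrix H = [[4, 0, 2], [0, 2, 2], [2, 2, 10]].
Leading principal minors: 4, 8, 56.
All positive ⇒ H ≻ 0 ⇒ convex.

convex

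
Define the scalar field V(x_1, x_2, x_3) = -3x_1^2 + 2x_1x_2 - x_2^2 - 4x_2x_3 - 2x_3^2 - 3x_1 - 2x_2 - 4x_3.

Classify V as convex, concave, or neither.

V is quadratic, so its Hessian is the constant matrix H = [[-6, 2, 0], [2, -2, -4], [0, -4, -4]].
Leading principal minors: -6, 8, 64.
Neither pattern holds ⇒ H is indefinite ⇒ neither convex nor concave.

neither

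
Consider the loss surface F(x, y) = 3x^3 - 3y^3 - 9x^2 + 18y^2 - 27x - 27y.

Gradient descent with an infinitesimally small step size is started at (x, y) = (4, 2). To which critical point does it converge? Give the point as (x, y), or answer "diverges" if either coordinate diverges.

F is separable, so gradient descent decouples: x follows -∂F/∂x, y follows -∂F/∂y.
∂F/∂x = 9(x - 3)(x + 1); at x=4 this is 45, so x decreases.
∂F/∂y = -9(y - 3)(y - 1); at y=2 this is 9, so y decreases.
x converges to its nearest critical value 3 (a local min of the x-part); y converges to 1. The iterate converges to (3, 1).

(3, 1)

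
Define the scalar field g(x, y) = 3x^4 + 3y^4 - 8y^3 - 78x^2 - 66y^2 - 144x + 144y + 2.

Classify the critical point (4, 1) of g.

saddle point

The mixed partial ∂²g/∂x∂y is 0, so the Hessian at any point is diag(g_xx, g_yy) = diag(12(3x^2 - 13), 12(3y^2 - 4y - 11)).
At (4, 1): H = diag(420, -144).
The eigenvalues have opposite signs, so H is indefinite: a saddle point.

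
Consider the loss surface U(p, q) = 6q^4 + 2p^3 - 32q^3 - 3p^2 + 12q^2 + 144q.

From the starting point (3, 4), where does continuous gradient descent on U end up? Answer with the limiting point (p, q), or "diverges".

(1, 3)

U is separable, so gradient descent decouples: p follows -∂U/∂p, q follows -∂U/∂q.
∂U/∂p = 6p(p - 1); at p=3 this is 36, so p decreases.
∂U/∂q = 24(q - 3)(q - 2)(q + 1); at q=4 this is 240, so q decreases.
p converges to its nearest critical value 1 (a local min of the p-part); q converges to 3. The iterate converges to (1, 3).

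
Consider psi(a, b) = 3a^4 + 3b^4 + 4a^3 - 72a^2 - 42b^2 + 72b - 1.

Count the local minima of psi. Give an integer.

psi separates as a function of a plus a function of b, so ∇psi=0 decouples.
∂psi/∂a = 12a(a - 3)(a + 4) = 0 at a ∈ {-4, 0, 3}; ∂psi/∂b = 12(b - 2)(b - 1)(b + 3) = 0 at b ∈ {-3, 1, 2}.
The Hessian is diagonal: diag(psi_aa, psi_bb). Second derivatives: psi_aa(-4)=336, psi_aa(0)=-144, psi_aa(3)=252; psi_bb(-3)=240, psi_bb(1)=-48, psi_bb(2)=60.
Local minima occur where both diagonal entries positive: (-4, -3), (-4, 2), (3, -3), (3, 2). Count: 4.

4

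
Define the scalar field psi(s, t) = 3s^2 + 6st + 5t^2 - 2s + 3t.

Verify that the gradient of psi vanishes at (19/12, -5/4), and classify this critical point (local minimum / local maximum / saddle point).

∇psi = (6s + 6t - 2, 6s + 10t + 3); substituting (19/12, -5/4) gives ∇psi = (0, 0), so (19/12, -5/4) is indeed a critical point.
The Hessian of psi is constant: H = [[6, 6], [6, 10]].
det(H) = 6·10 − 6² = 24.
det(H) > 0 and tr(H) = 16 > 0, so H is positive definite and the point is a local minimum.

local minimum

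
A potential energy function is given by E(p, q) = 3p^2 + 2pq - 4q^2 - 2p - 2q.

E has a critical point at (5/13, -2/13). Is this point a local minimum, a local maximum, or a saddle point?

saddle point

The Hessian of E is constant: H = [[6, 2], [2, -8]].
det(H) = 6·(-8) − 2² = -52.
Since det(H) < 0, H is indefinite and the critical point is a saddle point.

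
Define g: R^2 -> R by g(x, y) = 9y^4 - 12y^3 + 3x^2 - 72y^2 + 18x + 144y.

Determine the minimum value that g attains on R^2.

g(x,y) separates as P(x) + Q(y), so its minimum is min P + min Q.
P'(x) = 6x + 18 vanishes at x ∈ {-3}; Q'(y) = 36(y - 2)(y - 1)(y + 2) vanishes at y ∈ {-2, 1, 2}.
Local minima of P (where P''>0): P(-3)=-27. Local minima of Q: Q(-2)=-336, Q(2)=48.
So the global minimum of g is P(-3) + Q(-2) = -27 − 336 = -363, attained at (-3, -2).

-363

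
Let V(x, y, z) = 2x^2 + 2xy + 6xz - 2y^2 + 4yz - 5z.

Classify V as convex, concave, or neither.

neither

V is quadratic, so its Hessian is the constant matrix H = [[4, 2, 6], [2, -4, 4], [6, 4, 0]].
Leading principal minors: 4, -20, 176.
Neither pattern holds ⇒ H is indefinite ⇒ neither convex nor concave.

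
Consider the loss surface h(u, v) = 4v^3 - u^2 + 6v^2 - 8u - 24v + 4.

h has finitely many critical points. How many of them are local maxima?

1

h separates as a function of u plus a function of v, so ∇h=0 decouples.
∂h/∂u = -2(u + 4) = 0 at u ∈ {-4}; ∂h/∂v = 12(v - 1)(v + 2) = 0 at v ∈ {-2, 1}.
The Hessian is diagonal: diag(h_uu, h_vv). Second derivatives: h_uu(-4)=-2; h_vv(-2)=-36, h_vv(1)=36.
Local maxima occur where both diagonal entries negative: (-4, -2). Count: 1.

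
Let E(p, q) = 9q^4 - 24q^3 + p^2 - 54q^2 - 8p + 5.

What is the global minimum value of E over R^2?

E(p,q) separates as A(p) + B(q) + 5, so its minimum is min A + min B + 5.
A'(p) = 2p - 8 vanishes at p ∈ {4}; B'(q) = 36q(q - 3)(q + 1) vanishes at q ∈ {-1, 0, 3}.
Local minima of A (where A''>0): A(4)=-16. Local minima of B: B(-1)=-21, B(3)=-405.
So the global minimum of E is A(4) + B(3) + 5 = -16 − 405 + 5 = -416, attained at (4, 3).

-416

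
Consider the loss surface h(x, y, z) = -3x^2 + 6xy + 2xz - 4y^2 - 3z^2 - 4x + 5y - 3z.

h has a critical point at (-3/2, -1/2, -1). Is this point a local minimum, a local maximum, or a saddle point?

local maximum

The Hessian is constant: H = [[-6, 6, 2], [6, -8, 0], [2, 0, -6]].
Leading principal minors: Δ₁ = -6, Δ₂ = 12, Δ₃ = -40.
The minors alternate sign starting negative (−, +, −), so H is negative definite: a local maximum.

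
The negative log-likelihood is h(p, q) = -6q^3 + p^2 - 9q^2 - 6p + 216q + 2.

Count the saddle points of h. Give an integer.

h separates as a function of p plus a function of q, so ∇h=0 decouples.
∂h/∂p = 2(p - 3) = 0 at p ∈ {3}; ∂h/∂q = -18(q - 3)(q + 4) = 0 at q ∈ {-4, 3}.
The Hessian is diagonal: diag(h_pp, h_qq). Second derivatives: h_pp(3)=2; h_qq(-4)=126, h_qq(3)=-126.
Saddle points occur where the two diagonal entries have opposite signs: (3, 3). Count: 1.

1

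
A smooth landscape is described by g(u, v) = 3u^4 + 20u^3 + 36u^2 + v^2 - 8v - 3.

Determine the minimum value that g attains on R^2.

g(u,v) separates as P(u) + Q(v) − 3, so its minimum is min P + min Q − 3.
P'(u) = 12u(u + 2)(u + 3) vanishes at u ∈ {-3, -2, 0}; Q'(v) = 2v - 8 vanishes at v ∈ {4}.
Local minima of P (where P''>0): P(-3)=27, P(0)=0. Local minima of Q: Q(4)=-16.
So the global minimum of g is P(0) + Q(4) − 3 = 0 − 16 − 3 = -19, attained at (0, 4).

-19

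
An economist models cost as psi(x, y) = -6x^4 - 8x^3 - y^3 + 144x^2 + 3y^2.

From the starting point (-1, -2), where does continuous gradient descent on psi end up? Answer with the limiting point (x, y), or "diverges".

psi is separable, so gradient descent decouples: x follows -∂psi/∂x, y follows -∂psi/∂y.
∂psi/∂x = -24x(x - 3)(x + 4); at x=-1 this is -288, so x increases.
∂psi/∂y = -3y(y - 2); at y=-2 this is -24, so y increases.
x converges to its nearest critical value 0 (a local min of the x-part); y converges to 0. The iterate converges to (0, 0).

(0, 0)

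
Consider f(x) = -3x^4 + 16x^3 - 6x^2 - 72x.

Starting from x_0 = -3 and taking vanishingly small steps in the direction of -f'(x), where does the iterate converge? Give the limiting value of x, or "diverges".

diverges

f'(x) = -12(x - 3)(x - 2)(x + 1), so f'(-3) = 720.
Gradient descent moves in the -f' direction, i.e. x is decreasing.
There is no critical point below x=-3, and f' keeps the same sign, so the iterate runs off to −∞.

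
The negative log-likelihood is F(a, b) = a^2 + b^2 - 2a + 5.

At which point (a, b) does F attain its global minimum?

(1, 0)

F(a,b) separates as P(a) + Q(b) + 5, so its minimum is min P + min Q + 5.
P'(a) = 2a - 2 vanishes at a ∈ {1}; Q'(b) = 2b vanishes at b ∈ {0}.
Local minima of P (where P''>0): P(1)=-1. Local minima of Q: Q(0)=0.
So the global minimum of F is P(1) + Q(0) + 5 = -1 + 0 + 5 = 4, attained at (1, 0).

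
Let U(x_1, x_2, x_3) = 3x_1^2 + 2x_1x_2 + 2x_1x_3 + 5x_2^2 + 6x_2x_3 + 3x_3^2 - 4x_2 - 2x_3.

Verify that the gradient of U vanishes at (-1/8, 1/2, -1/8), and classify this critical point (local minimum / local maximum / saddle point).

∇U = (6x_1 + 2x_2 + 2x_3, 2x_1 + 10x_2 + 6x_3 - 4, 2x_1 + 6x_2 + 6x_3 - 2); substituting (-1/8, 1/2, -1/8) gives ∇U = (0, 0, 0), so (-1/8, 1/2, -1/8) is indeed a critical point.
The Hessian is constant: H = [[6, 2, 2], [2, 10, 6], [2, 6, 6]].
Leading principal minors: Δ₁ = 6, Δ₂ = 56, Δ₃ = 128.
All leading minors are positive, so H is positive definite: a local minimum.

local minimum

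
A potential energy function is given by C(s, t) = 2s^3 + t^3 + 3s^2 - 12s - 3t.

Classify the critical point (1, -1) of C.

saddle point

The mixed partial ∂²C/∂s∂t is 0, so the Hessian at any point is diag(C_ss, C_tt) = diag(6(2s + 1), 6t).
At (1, -1): H = diag(18, -6).
The eigenvalues have opposite signs, so H is indefinite: a saddle point.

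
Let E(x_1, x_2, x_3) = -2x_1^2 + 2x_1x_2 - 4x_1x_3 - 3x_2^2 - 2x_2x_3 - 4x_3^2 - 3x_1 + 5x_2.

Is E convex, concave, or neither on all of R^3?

concave

E is quadratic, so its Hessian is the constant matrix H = [[-4, 2, -4], [2, -6, -2], [-4, -2, -8]].
Leading principal minors: -4, 20, -16.
Signs alternate −, +, − ⇒ H ≺ 0 ⇒ concave.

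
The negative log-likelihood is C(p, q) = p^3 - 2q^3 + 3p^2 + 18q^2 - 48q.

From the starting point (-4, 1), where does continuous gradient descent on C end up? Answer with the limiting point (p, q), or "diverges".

C is separable, so gradient descent decouples: p follows -∂C/∂p, q follows -∂C/∂q.
∂C/∂p = 3p(p + 2); at p=-4 this is 24, so p decreases.
∂C/∂q = -6(q - 4)(q - 2); at q=1 this is -18, so q increases.
The p-coordinate has no critical point in that direction and runs off to infinity.

diverges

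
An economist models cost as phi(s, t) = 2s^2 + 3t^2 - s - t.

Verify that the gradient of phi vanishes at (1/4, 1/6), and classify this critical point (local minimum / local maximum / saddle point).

∇phi = (4s - 1, 6t - 1); substituting (1/4, 1/6) gives ∇phi = (0, 0), so (1/4, 1/6) is indeed a critical point.
The Hessian of phi is constant: H = [[4, 0], [0, 6]].
det(H) = 4·6 − 0² = 24.
det(H) > 0 and tr(H) = 10 > 0, so H is positive definite and the point is a local minimum.

local minimum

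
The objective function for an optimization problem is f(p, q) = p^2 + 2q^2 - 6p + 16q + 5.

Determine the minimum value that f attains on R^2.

f(p,q) separates as A(p) + B(q) + 5, so its minimum is min A + min B + 5.
A'(p) = 2p - 6 vanishes at p ∈ {3}; B'(q) = 4q + 16 vanishes at q ∈ {-4}.
Local minima of A (where A''>0): A(3)=-9. Local minima of B: B(-4)=-32.
So the global minimum of f is A(3) + B(-4) + 5 = -9 − 32 + 5 = -36, attained at (3, -4).

-36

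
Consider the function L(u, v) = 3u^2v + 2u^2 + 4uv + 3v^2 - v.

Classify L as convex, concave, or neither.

The term 3u^2v is cubic, so the Hessian is not constant.
∂²L/∂u² = 6v + 4, which takes both signs as v varies (negative for sufficiently negative v). A diagonal entry of the Hessian changing sign means the Hessian is neither positive- nor negative-semidefinite on all of R^2.

neither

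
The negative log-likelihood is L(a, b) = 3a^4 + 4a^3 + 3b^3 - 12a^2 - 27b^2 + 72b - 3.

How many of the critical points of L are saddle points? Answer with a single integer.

L separates as a function of a plus a function of b, so ∇L=0 decouples.
∂L/∂a = 12a(a - 1)(a + 2) = 0 at a ∈ {-2, 0, 1}; ∂L/∂b = 9(b - 4)(b - 2) = 0 at b ∈ {2, 4}.
The Hessian is diagonal: diag(L_aa, L_bb). Second derivatives: L_aa(-2)=72, L_aa(0)=-24, L_aa(1)=36; L_bb(2)=-18, L_bb(4)=18.
Saddle points occur where the two diagonal entries have opposite signs: (-2, 2), (0, 4), (1, 2). Count: 3.

3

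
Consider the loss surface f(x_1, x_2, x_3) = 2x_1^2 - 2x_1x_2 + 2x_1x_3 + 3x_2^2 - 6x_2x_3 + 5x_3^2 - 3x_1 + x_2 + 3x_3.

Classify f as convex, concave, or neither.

convex

f is quadratic, so its Hessian is the constant matrix H = [[4, -2, 2], [-2, 6, -6], [2, -6, 10]].
Leading principal minors: 4, 20, 80.
All positive ⇒ H ≻ 0 ⇒ convex.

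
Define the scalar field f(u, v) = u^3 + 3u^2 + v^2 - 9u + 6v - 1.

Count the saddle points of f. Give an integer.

1

f separates as a function of u plus a function of v, so ∇f=0 decouples.
∂f/∂u = 3(u - 1)(u + 3) = 0 at u ∈ {-3, 1}; ∂f/∂v = 2(v + 3) = 0 at v ∈ {-3}.
The Hessian is diagonal: diag(f_uu, f_vv). Second derivatives: f_uu(-3)=-12, f_uu(1)=12; f_vv(-3)=2.
Saddle points occur where the two diagonal entries have opposite signs: (-3, -3). Count: 1.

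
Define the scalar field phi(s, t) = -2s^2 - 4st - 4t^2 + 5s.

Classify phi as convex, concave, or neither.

phi is quadratic, so its Hessian is the constant matrix H = [[-4, -4], [-4, -8]].
det(H) = 16, tr(H) = -12.
det(H) > 0 and tr(H) < 0, so H is negative definite everywhere: concave.

concave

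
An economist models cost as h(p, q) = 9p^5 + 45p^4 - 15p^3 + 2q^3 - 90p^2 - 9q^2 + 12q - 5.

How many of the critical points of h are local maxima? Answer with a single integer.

h separates as a function of p plus a function of q, so ∇h=0 decouples.
∂h/∂p = 45p(p - 1)(p + 1)(p + 4) = 0 at p ∈ {-4, -1, 0, 1}; ∂h/∂q = 6(q - 2)(q - 1) = 0 at q ∈ {1, 2}.
The Hessian is diagonal: diag(h_pp, h_qq). Second derivatives: h_pp(-4)=-2700, h_pp(-1)=270, h_pp(0)=-180, h_pp(1)=450; h_qq(1)=-6, h_qq(2)=6.
Local maxima occur where both diagonal entries negative: (-4, 1), (0, 1). Count: 2.

2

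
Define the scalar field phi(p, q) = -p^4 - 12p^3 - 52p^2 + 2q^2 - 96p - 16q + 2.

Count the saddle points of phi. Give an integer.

phi separates as a function of p plus a function of q, so ∇phi=0 decouples.
∂phi/∂p = -4(p + 2)(p + 3)(p + 4) = 0 at p ∈ {-4, -3, -2}; ∂phi/∂q = 4(q - 4) = 0 at q ∈ {4}.
The Hessian is diagonal: diag(phi_pp, phi_qq). Second derivatives: phi_pp(-4)=-8, phi_pp(-3)=4, phi_pp(-2)=-8; phi_qq(4)=4.
Saddle points occur where the two diagonal entries have opposite signs: (-4, 4), (-2, 4). Count: 2.

2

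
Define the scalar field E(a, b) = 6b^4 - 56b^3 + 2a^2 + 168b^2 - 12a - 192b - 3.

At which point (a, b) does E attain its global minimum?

(3, 4)

E(a,b) separates as P(a) + Q(b) − 3, so its minimum is min P + min Q − 3.
P'(a) = 4a - 12 vanishes at a ∈ {3}; Q'(b) = 24(b - 4)(b - 2)(b - 1) vanishes at b ∈ {1, 2, 4}.
Local minima of P (where P''>0): P(3)=-18. Local minima of Q: Q(1)=-74, Q(4)=-128.
So the global minimum of E is P(3) + Q(4) − 3 = -18 − 128 − 3 = -149, attained at (3, 4).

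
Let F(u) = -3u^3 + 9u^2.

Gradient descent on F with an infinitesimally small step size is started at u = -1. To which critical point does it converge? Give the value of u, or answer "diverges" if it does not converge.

0

F'(u) = -9u(u - 2), so F'(-1) = -27.
Gradient descent moves in the -F' direction, i.e. u is increasing.
The nearest critical point in that direction is u = 0, where F'' = 18 > 0 (a local minimum). The iterate converges there.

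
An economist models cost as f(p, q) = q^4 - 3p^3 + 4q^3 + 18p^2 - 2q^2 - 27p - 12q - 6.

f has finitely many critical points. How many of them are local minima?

f separates as a function of p plus a function of q, so ∇f=0 decouples.
∂f/∂p = -9(p - 3)(p - 1) = 0 at p ∈ {1, 3}; ∂f/∂q = 4(q - 1)(q + 1)(q + 3) = 0 at q ∈ {-3, -1, 1}.
The Hessian is diagonal: diag(f_pp, f_qq). Second derivatives: f_pp(1)=18, f_pp(3)=-18; f_qq(-3)=32, f_qq(-1)=-16, f_qq(1)=32.
Local minima occur where both diagonal entries positive: (1, -3), (1, 1). Count: 2.

2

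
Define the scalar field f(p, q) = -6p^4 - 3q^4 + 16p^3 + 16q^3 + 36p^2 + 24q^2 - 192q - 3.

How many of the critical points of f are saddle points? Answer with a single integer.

f separates as a function of p plus a function of q, so ∇f=0 decouples.
∂f/∂p = -24p(p - 3)(p + 1) = 0 at p ∈ {-1, 0, 3}; ∂f/∂q = -12(q - 4)(q - 2)(q + 2) = 0 at q ∈ {-2, 2, 4}.
The Hessian is diagonal: diag(f_pp, f_qq). Second derivatives: f_pp(-1)=-96, f_pp(0)=72, f_pp(3)=-288; f_qq(-2)=-288, f_qq(2)=96, f_qq(4)=-144.
Saddle points occur where the two diagonal entries have opposite signs: (-1, 2), (0, -2), (0, 4), (3, 2). Count: 4.

4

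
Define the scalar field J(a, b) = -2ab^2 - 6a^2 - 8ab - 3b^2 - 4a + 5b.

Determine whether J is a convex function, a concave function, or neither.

neither

The term -2ab^2 is cubic, so the Hessian is not constant.
∂²J/∂b² = -4a - 6, which takes both signs as a varies (negative for sufficiently large a). A diagonal entry of the Hessian changing sign means the Hessian is neither positive- nor negative-semidefinite on all of R^2.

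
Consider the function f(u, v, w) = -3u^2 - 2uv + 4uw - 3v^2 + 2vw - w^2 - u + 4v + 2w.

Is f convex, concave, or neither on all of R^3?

neither

f is quadratic, so its Hessian is the constant matrix H = [[-6, -2, 4], [-2, -6, 2], [4, 2, -2]].
Leading principal minors: -6, 32, 24.
Neither pattern holds ⇒ H is indefinite ⇒ neither convex nor concave.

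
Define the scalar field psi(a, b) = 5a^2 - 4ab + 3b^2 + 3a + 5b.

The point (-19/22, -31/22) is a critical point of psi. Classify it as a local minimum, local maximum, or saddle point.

The Hessian of psi is constant: H = [[10, -4], [-4, 6]].
det(H) = 10·6 − (-4)² = 44.
det(H) > 0 and tr(H) = 16 > 0, so H is positive definite and the point is a local minimum.

local minimum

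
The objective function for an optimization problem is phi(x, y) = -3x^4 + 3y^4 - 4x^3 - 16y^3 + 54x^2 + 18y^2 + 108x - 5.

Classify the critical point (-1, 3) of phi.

local minimum

The mixed partial ∂²phi/∂x∂y is 0, so the Hessian at any point is diag(phi_xx, phi_yy) = diag(12(-3x^2 - 2x + 9), 12(3y^2 - 8y + 3)).
At (-1, 3): H = diag(96, 72).
Both eigenvalues are positive, so H is positive definite: a local minimum.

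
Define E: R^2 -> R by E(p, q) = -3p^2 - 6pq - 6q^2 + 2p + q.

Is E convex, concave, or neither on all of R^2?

E is quadratic, so its Hessian is the constant matrix H = [[-6, -6], [-6, -12]].
det(H) = 36, tr(H) = -18.
det(H) > 0 and tr(H) < 0, so H is negative definite everywhere: concave.

concave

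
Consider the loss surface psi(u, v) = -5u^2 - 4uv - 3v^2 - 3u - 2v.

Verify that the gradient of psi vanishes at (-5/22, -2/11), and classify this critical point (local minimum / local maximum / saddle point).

local maximum

∇psi = (-10u - 4v - 3, -4u - 6v - 2); substituting (-5/22, -2/11) gives ∇psi = (0, 0), so (-5/22, -2/11) is indeed a critical point.
The Hessian of psi is constant: H = [[-10, -4], [-4, -6]].
det(H) = (-10)·(-6) − (-4)² = 44.
det(H) > 0 and tr(H) = -16 < 0, so H is negative definite and the point is a local maximum.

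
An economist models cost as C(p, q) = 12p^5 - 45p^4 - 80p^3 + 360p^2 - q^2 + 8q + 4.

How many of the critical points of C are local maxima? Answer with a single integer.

C separates as a function of p plus a function of q, so ∇C=0 decouples.
∂C/∂p = 60p(p - 3)(p - 2)(p + 2) = 0 at p ∈ {-2, 0, 2, 3}; ∂C/∂q = -2(q - 4) = 0 at q ∈ {4}.
The Hessian is diagonal: diag(C_pp, C_qq). Second derivatives: C_pp(-2)=-2400, C_pp(0)=720, C_pp(2)=-480, C_pp(3)=900; C_qq(4)=-2.
Local maxima occur where both diagonal entries negative: (-2, 4), (2, 4). Count: 2.

2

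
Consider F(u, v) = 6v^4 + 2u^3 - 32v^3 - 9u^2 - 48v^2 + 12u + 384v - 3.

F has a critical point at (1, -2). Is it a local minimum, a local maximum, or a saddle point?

saddle point

The mixed partial ∂²F/∂u∂v is 0, so the Hessian at any point is diag(F_uu, F_vv) = diag(6(2u - 3), 24(3v^2 - 8v - 4)).
At (1, -2): H = diag(-6, 576).
The eigenvalues have opposite signs, so H is indefinite: a saddle point.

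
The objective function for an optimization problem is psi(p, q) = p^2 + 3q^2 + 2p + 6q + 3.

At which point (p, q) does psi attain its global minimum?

psi(p,q) separates as A(p) + B(q) + 3, so its minimum is min A + min B + 3.
A'(p) = 2p + 2 vanishes at p ∈ {-1}; B'(q) = 6q + 6 vanishes at q ∈ {-1}.
Local minima of A (where A''>0): A(-1)=-1. Local minima of B: B(-1)=-3.
So the global minimum of psi is A(-1) + B(-1) + 3 = -1 − 3 + 3 = -1, attained at (-1, -1).

(-1, -1)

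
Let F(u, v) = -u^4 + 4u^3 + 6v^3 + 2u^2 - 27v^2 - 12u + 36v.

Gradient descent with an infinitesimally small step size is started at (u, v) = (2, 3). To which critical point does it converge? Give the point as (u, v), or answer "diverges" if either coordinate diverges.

(1, 2)

F is separable, so gradient descent decouples: u follows -∂F/∂u, v follows -∂F/∂v.
∂F/∂u = -4(u - 3)(u - 1)(u + 1); at u=2 this is 12, so u decreases.
∂F/∂v = 18(v - 2)(v - 1); at v=3 this is 36, so v decreases.
u converges to its nearest critical value 1 (a local min of the u-part); v converges to 2. The iterate converges to (1, 2).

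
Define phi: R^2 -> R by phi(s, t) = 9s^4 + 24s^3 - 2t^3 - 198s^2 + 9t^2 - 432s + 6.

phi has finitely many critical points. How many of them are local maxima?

phi separates as a function of s plus a function of t, so ∇phi=0 decouples.
∂phi/∂s = 36(s - 3)(s + 1)(s + 4) = 0 at s ∈ {-4, -1, 3}; ∂phi/∂t = -6t(t - 3) = 0 at t ∈ {0, 3}.
The Hessian is diagonal: diag(phi_ss, phi_tt). Second derivatives: phi_ss(-4)=756, phi_ss(-1)=-432, phi_ss(3)=1008; phi_tt(0)=18, phi_tt(3)=-18.
Local maxima occur where both diagonal entries negative: (-1, 3). Count: 1.

1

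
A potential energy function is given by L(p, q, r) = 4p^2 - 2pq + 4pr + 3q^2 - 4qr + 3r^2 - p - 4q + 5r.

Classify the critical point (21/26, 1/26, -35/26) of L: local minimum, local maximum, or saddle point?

local minimum

The Hessian is constant: H = [[8, -2, 4], [-2, 6, -4], [4, -4, 6]].
Leading principal minors: Δ₁ = 8, Δ₂ = 44, Δ₃ = 104.
All leading minors are positive, so H is positive definite: a local minimum.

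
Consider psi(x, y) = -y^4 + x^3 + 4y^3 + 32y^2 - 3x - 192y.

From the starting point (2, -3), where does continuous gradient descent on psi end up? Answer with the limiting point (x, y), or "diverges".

(1, 3)

psi is separable, so gradient descent decouples: x follows -∂psi/∂x, y follows -∂psi/∂y.
∂psi/∂x = 3(x - 1)(x + 1); at x=2 this is 9, so x decreases.
∂psi/∂y = -4(y - 4)(y - 3)(y + 4); at y=-3 this is -168, so y increases.
x converges to its nearest critical value 1 (a local min of the x-part); y converges to 3. The iterate converges to (1, 3).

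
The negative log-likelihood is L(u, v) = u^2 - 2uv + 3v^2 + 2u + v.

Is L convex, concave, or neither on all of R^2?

convex

L is quadratic, so its Hessian is the constant matrix H = [[2, -2], [-2, 6]].
det(H) = 8, tr(H) = 8.
det(H) > 0 and tr(H) > 0, so H is positive definite everywhere: convex.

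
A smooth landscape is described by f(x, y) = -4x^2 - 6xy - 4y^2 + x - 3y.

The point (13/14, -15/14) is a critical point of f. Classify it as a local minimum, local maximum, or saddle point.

The Hessian of f is constant: H = [[-8, -6], [-6, -8]].
det(H) = (-8)·(-8) − (-6)² = 28.
det(H) > 0 and tr(H) = -16 < 0, so H is negative definite and the point is a local maximum.

local maximum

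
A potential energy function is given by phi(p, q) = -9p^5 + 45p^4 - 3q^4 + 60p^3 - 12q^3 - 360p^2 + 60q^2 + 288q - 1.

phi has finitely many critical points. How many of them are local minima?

2

phi separates as a function of p plus a function of q, so ∇phi=0 decouples.
∂phi/∂p = -45p(p - 4)(p - 2)(p + 2) = 0 at p ∈ {-2, 0, 2, 4}; ∂phi/∂q = -12(q - 3)(q + 2)(q + 4) = 0 at q ∈ {-4, -2, 3}.
The Hessian is diagonal: diag(phi_pp, phi_qq). Second derivatives: phi_pp(-2)=2160, phi_pp(0)=-720, phi_pp(2)=720, phi_pp(4)=-2160; phi_qq(-4)=-168, phi_qq(-2)=120, phi_qq(3)=-420.
Local minima occur where both diagonal entries positive: (-2, -2), (2, -2). Count: 2.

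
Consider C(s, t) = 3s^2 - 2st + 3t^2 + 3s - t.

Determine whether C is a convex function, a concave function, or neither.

C is quadratic, so its Hessian is the constant matrix H = [[6, -2], [-2, 6]].
det(H) = 32, tr(H) = 12.
det(H) > 0 and tr(H) > 0, so H is positive definite everywhere: convex.

convex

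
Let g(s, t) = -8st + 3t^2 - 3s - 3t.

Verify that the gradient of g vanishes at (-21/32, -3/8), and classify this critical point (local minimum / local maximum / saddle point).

∇g = (-8t - 3, -8s + 6t - 3); substituting (-21/32, -3/8) gives ∇g = (0, 0), so (-21/32, -3/8) is indeed a critical point.
The Hessian of g is constant: H = [[0, -8], [-8, 6]].
det(H) = 0·6 − (-8)² = -64.
Since det(H) < 0, H is indefinite and the critical point is a saddle point.

saddle point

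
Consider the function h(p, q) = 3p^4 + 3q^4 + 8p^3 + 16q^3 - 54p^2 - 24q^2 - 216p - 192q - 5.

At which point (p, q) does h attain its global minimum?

(3, 2)

h(p,q) separates as A(p) + B(q) − 5, so its minimum is min A + min B − 5.
A'(p) = 12(p - 3)(p + 2)(p + 3) vanishes at p ∈ {-3, -2, 3}; B'(q) = 12(q - 2)(q + 2)(q + 4) vanishes at q ∈ {-4, -2, 2}.
Local minima of A (where A''>0): A(-3)=189, A(3)=-675. Local minima of B: B(-4)=128, B(2)=-304.
So the global minimum of h is A(3) + B(2) − 5 = -675 − 304 − 5 = -984, attained at (3, 2).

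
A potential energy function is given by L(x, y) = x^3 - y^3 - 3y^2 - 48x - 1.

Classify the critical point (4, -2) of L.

The mixed partial ∂²L/∂x∂y is 0, so the Hessian at any point is diag(L_xx, L_yy) = diag(6x, -6(y + 1)).
At (4, -2): H = diag(24, 6).
Both eigenvalues are positive, so H is positive definite: a local minimum.

local minimum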